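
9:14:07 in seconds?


Hours: 9 × 3600 = 32400
Minutes: 14 × 60 = 840
Seconds: 7
Total = 32400 + 840 + 7 = 33247

33247 seconds


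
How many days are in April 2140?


Month: April (month 4)
April has 30 days

30 days


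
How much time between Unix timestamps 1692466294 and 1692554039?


Difference = 1692554039 - 1692466294 = 87745 seconds
In hours: 87745 / 3600 ≈ 24.4
In days: 87745 / 86400 ≈ 1.02

87745 seconds (24.4 hours / 1.02 days)


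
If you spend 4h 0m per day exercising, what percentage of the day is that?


16.7%

Time: 240 minutes
Day: 1440 minutes
Percentage = (240/1440) × 100 ≈ 16.7%


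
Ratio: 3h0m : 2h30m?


6:5 (1.20)

Duration 1: 180 minutes
Duration 2: 150 minutes
Ratio = 180:150
GCD = 30
Simplified = 6:5
As a decimal: 6/5 = 1.20


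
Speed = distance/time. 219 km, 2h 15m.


Distance: 219 km
Time: 2h 15m = 135 min = 135/60 = 9/4 hours
Speed = 219 ÷ (9/4) = 219 × 4 / 9 = 876/9 ≈ 97.3 km/h

97.3 km/h


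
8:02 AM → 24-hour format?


08:02

Input: 8:02 AM
AM hour stays: 8


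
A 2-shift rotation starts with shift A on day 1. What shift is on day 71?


Shift A

Shifts: A, B
Start: A (index 0)
Day 71: (0 + 71 - 1) mod 2
= 70 mod 2
= 0
Index 0 → shift A


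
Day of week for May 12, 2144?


Tuesday

Zeller's congruence:
q=12, m=5, k=44, j=21
h = (12 + ⌊13×6/5⌋ + 44 + ⌊44/4⌋ + ⌊21/4⌋ - 2×21) mod 7
= (12 + 15 + 44 + 11 + 5 - 42) mod 7
= 45 mod 7 = 3
h=3 → Tuesday


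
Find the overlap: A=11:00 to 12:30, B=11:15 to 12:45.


Meeting A: 660-750 (in minutes from midnight)
Meeting B: 675-765
Overlap start = max(660, 675) = 675
Overlap end = min(750, 765) = 750
Overlap = max(0, 750 - 675) = 75 min

75 minutes


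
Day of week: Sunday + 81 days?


Start: Sunday (index 6)
(6 + 81) mod 7
= 87 mod 7
= 3
Index 3 → Thursday

Thursday


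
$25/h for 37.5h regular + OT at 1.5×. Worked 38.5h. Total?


$975.00

Regular: 37.5h × $25 = $937.50
Overtime: 38.5 - 37.5 = 1.0h
OT pay: 1.0h × $25 × 1.5 = $37.50
Total = $937.50 + $37.50 = $975.00


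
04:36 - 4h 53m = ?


23:43

Start: 276 minutes from midnight
Subtract: 293 minutes
Remaining: 276 - 293 = -17
Negative → add 24×60 = 1423
Hours: 23, Minutes: 43


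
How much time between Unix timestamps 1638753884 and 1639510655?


756771 seconds (210.2 hours / 8.76 days)

Difference = 1639510655 - 1638753884 = 756771 seconds
In hours: 756771 / 3600 ≈ 210.2
In days: 756771 / 86400 ≈ 8.76


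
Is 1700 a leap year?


Rules: divisible by 4 AND (not by 100 OR by 400)
1700 ÷ 4 = 425 exactly → divisible by 4
1700 ÷ 100 = 17 exactly → divisible by 100
1700 ÷ 400 = 4 remainder 100 → not divisible by 400
Divisible by 100 but not by 400 → not a leap year

No


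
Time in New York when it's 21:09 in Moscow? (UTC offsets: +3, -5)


Time difference = UTC-5 - UTC+3 = -8 hours
New hour = (21 -8) mod 24
= 13 mod 24 = 13
Minutes unchanged → 13:09

13:09


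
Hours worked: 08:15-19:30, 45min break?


Total time = (19×60+30) - (8×60+15)
= 1170 - 495 = 675 min
Minus break: 675 - 45 = 630 min
= 10h 30m

10h 30m (630 minutes)


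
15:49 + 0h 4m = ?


15:53

Start: 949 minutes from midnight
Add: 4 minutes
Total: 953 minutes
Hours: 953 ÷ 60 = 15 remainder 53


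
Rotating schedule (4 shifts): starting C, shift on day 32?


Shift B

Shifts: A, B, C, D
Start: C (index 2)
Day 32: (2 + 32 - 1) mod 4
= 33 mod 4
= 1
Index 1 → shift B


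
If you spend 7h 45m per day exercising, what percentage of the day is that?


Time: 465 minutes
Day: 1440 minutes
Percentage = (465/1440) × 100 ≈ 32.3%

32.3%


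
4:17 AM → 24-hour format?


Input: 4:17 AM
AM hour stays: 4

04:17


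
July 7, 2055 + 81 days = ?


Start: July 7, 2055
Add 81 days
July 7 → August 1: 31 - 7 + 1 = 25 days (81 - 25 = 56 left)
August 1 → September 1: 31 - 1 + 1 = 31 days (56 - 31 = 25 left)
September 1 + 25 = September 26, 2055

September 26, 2055


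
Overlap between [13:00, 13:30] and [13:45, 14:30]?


0 minutes

Meeting A: 780-810 (in minutes from midnight)
Meeting B: 825-870
Overlap start = max(780, 825) = 825
Overlap end = min(810, 870) = 810
Overlap = max(0, 810 - 825) = 0 min


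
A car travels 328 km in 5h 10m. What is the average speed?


63.5 km/h

Distance: 328 km
Time: 5h 10m = 310 min = 310/60 = 31/6 hours
Speed = 328 ÷ (31/6) = 328 × 6 / 31 = 1968/31 ≈ 63.5 km/h


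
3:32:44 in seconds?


Hours: 3 × 3600 = 10800
Minutes: 32 × 60 = 1920
Seconds: 44
Total = 10800 + 1920 + 44 = 12764

12764 seconds


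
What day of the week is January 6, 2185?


Zeller's congruence:
q=6, m=13, k=84, j=21
h = (6 + ⌊13×14/5⌋ + 84 + ⌊84/4⌋ + ⌊21/4⌋ - 2×21) mod 7
= (6 + 36 + 84 + 21 + 5 - 42) mod 7
= 110 mod 7 = 5
h=5 → Thursday

Thursday


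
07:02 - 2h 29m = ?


04:33

Start: 422 minutes from midnight
Subtract: 149 minutes
Remaining: 422 - 149 = 273
Hours: 4, Minutes: 33


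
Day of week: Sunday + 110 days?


Start: Sunday (index 6)
(6 + 110) mod 7
= 116 mod 7
= 4
Index 4 → Friday

Friday


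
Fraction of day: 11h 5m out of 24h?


Total minutes: 11×60 + 5 = 665
Day = 24×60 = 1440 minutes
Fraction = 665/1440 ≈ 0.4618
As a percentage: 665/1440 × 100 ≈ 46.18%

0.4618 (46.18%)


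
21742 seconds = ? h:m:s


Hours: 21742 ÷ 3600 = 6 remainder 142
Minutes: 142 ÷ 60 = 2 remainder 22
Seconds: 22

6h 2m 22s


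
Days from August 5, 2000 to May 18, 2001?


From August 5, 2000 to May 18, 2001
Rest of August 2000: 31 - 5 = 26
Full months: September 30, October 31, November 30, December 31, January 31, February 2001 28, March 31, April 30
Days into May 2001: 18
Total = 26 + 30 + 31 + 30 + 31 + 31 + 28 + 31 + 30 + 18 = 286 days

286 days


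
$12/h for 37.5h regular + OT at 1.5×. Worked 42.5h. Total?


Regular: 37.5h × $12 = $450.00
Overtime: 42.5 - 37.5 = 5.0h
OT pay: 5.0h × $12 × 1.5 = $90.00
Total = $450.00 + $90.00 = $540.00

$540.00


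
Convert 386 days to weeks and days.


55 weeks 1 days

Weeks: 386 ÷ 7 = 55 remainder 1


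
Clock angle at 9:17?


176.5°

Hour hand = 9×30 + 17×0.5 = 278.5°
Minute hand = 17×6 = 102°
Difference = |278.5 - 102| = 176.5°


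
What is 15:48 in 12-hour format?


Hour: 15
15 - 12 = 3 → PM

3:48 PM


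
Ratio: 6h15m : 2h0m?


25:8 (3.13)

Duration 1: 375 minutes
Duration 2: 120 minutes
Ratio = 375:120
GCD = 15
Simplified = 25:8
As a decimal: 25/8 ≈ 3.13


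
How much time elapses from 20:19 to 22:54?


End time in minutes: 22×60 + 54 = 1374
Start time in minutes: 20×60 + 19 = 1219
Difference = 1374 - 1219 = 155 minutes
= 2 hours 35 minutes

2h 35m


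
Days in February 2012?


Month: February (month 2)
February: 28 or 29 (leap year)
2012 leap year? Yes

29 days


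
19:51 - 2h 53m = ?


16:58

Start: 1191 minutes from midnight
Subtract: 173 minutes
Remaining: 1191 - 173 = 1018
Hours: 16, Minutes: 58


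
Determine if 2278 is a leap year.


Rules: divisible by 4 AND (not by 100 OR by 400)
2278 ÷ 4 = 569 remainder 2 → not divisible by 4
Not divisible by 4 → not a leap year

No


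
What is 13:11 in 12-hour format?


Hour: 13
13 - 12 = 1 → PM

1:11 PM


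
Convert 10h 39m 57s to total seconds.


38397 seconds

Hours: 10 × 3600 = 36000
Minutes: 39 × 60 = 2340
Seconds: 57
Total = 36000 + 2340 + 57 = 38397


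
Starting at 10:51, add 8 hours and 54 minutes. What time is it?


19:45

Start: 651 minutes from midnight
Add: 534 minutes
Total: 1185 minutes
Hours: 1185 ÷ 60 = 19 remainder 45


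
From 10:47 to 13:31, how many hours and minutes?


2h 44m

End time in minutes: 13×60 + 31 = 811
Start time in minutes: 10×60 + 47 = 647
Difference = 811 - 647 = 164 minutes
= 2 hours 44 minutes


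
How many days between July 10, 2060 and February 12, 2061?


217 days

From July 10, 2060 to February 12, 2061
Rest of July 2060: 31 - 10 = 21
Full months: August 31, September 30, October 31, November 30, December 31, January 31
Days into February 2061: 12
Total = 21 + 31 + 30 + 31 + 30 + 31 + 31 + 12 = 217 days


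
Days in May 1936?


Month: May (month 5)
May has 31 days

31 days


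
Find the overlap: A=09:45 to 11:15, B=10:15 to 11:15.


60 minutes

Meeting A: 585-675 (in minutes from midnight)
Meeting B: 615-675
Overlap start = max(585, 615) = 615
Overlap end = min(675, 675) = 675
Overlap = max(0, 675 - 615) = 60 min


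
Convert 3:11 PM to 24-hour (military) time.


15:11

Input: 3:11 PM
PM: 3 + 12 = 15


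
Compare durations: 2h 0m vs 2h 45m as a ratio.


Duration 1: 120 minutes
Duration 2: 165 minutes
Ratio = 120:165
GCD = 15
Simplified = 8:11
As a decimal: 8/11 ≈ 0.73

8:11 (0.73)


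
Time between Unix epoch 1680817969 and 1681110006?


292037 seconds (81.1 hours / 3.38 days)

Difference = 1681110006 - 1680817969 = 292037 seconds
In hours: 292037 / 3600 ≈ 81.1
In days: 292037 / 86400 ≈ 3.38


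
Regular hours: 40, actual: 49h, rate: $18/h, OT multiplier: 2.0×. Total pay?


Regular: 40h × $18 = $720.00
Overtime: 49 - 40 = 9h
OT pay: 9h × $18 × 2.0 = $324.00
Total = $720.00 + $324.00 = $1044.00

$1044.00


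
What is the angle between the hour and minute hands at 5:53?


141.5°

Hour hand = 5×30 + 53×0.5 = 176.5°
Minute hand = 53×6 = 318°
Difference = |176.5 - 318| = 141.5°


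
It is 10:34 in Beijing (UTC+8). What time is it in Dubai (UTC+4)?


06:34

Time difference = UTC+4 - UTC+8 = -4 hours
New hour = (10 -4) mod 24
= 6 mod 24 = 6
Minutes unchanged → 06:34


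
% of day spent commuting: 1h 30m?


Time: 90 minutes
Day: 1440 minutes
Percentage = (90/1440) × 100 ≈ 6.3%

6.3%


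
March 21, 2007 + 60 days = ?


Start: March 21, 2007
Add 60 days
March 21 → April 1: 31 - 21 + 1 = 11 days (60 - 11 = 49 left)
April 1 → May 1: 30 - 1 + 1 = 30 days (49 - 30 = 19 left)
May 1 + 19 = May 20, 2007

May 20, 2007


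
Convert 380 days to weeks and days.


Weeks: 380 ÷ 7 = 54 remainder 2

54 weeks 2 days


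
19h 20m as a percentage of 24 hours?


0.8056 (80.56%)

Total minutes: 19×60 + 20 = 1160
Day = 24×60 = 1440 minutes
Fraction = 1160/1440 ≈ 0.8056
As a percentage: 1160/1440 × 100 ≈ 80.56%


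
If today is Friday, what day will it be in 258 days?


Thursday

Start: Friday (index 4)
(4 + 258) mod 7
= 262 mod 7
= 3
Index 3 → Thursday


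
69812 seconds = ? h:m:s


19h 23m 32s

Hours: 69812 ÷ 3600 = 19 remainder 1412
Minutes: 1412 ÷ 60 = 23 remainder 32
Seconds: 32


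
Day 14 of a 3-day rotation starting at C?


Shifts: A, B, C
Start: C (index 2)
Day 14: (2 + 14 - 1) mod 3
= 15 mod 3
= 0
Index 0 → shift A

Shift A


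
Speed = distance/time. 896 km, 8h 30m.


105.4 km/h

Distance: 896 km
Time: 8h 30m = 510 min = 510/60 = 17/2 hours
Speed = 896 ÷ (17/2) = 896 × 2 / 17 = 1792/17 ≈ 105.4 km/h


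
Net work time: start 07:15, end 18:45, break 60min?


Total time = (18×60+45) - (7×60+15)
= 1125 - 435 = 690 min
Minus break: 690 - 60 = 630 min
= 10h 30m

10h 30m (630 minutes)


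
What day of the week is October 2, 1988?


Sunday

Zeller's congruence:
q=2, m=10, k=88, j=19
h = (2 + ⌊13×11/5⌋ + 88 + ⌊88/4⌋ + ⌊19/4⌋ - 2×19) mod 7
= (2 + 28 + 88 + 22 + 4 - 38) mod 7
= 106 mod 7 = 1
h=1 → Sunday


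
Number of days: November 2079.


30 days

Month: November (month 11)
November has 30 days


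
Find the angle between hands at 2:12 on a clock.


6.0°

Hour hand = 2×30 + 12×0.5 = 66.0°
Minute hand = 12×6 = 72°
Difference = |66.0 - 72| = 6.0°


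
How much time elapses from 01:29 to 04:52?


End time in minutes: 4×60 + 52 = 292
Start time in minutes: 1×60 + 29 = 89
Difference = 292 - 89 = 203 minutes
= 3 hours 23 minutes

3h 23m


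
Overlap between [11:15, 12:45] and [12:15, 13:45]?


Meeting A: 675-765 (in minutes from midnight)
Meeting B: 735-825
Overlap start = max(675, 735) = 735
Overlap end = min(765, 825) = 765
Overlap = max(0, 765 - 735) = 30 min

30 minutes


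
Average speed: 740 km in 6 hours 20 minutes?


Distance: 740 km
Time: 6h 20m = 380 min = 380/60 = 19/3 hours
Speed = 740 ÷ (19/3) = 740 × 3 / 19 = 2220/19 ≈ 116.8 km/h

116.8 km/h


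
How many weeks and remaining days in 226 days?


Weeks: 226 ÷ 7 = 32 remainder 2

32 weeks 2 days


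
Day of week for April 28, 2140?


Zeller's congruence:
q=28, m=4, k=40, j=21
h = (28 + ⌊13×5/5⌋ + 40 + ⌊40/4⌋ + ⌊21/4⌋ - 2×21) mod 7
= (28 + 13 + 40 + 10 + 5 - 42) mod 7
= 54 mod 7 = 5
h=5 → Thursday

Thursday


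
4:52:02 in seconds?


Hours: 4 × 3600 = 14400
Minutes: 52 × 60 = 3120
Seconds: 2
Total = 14400 + 3120 + 2 = 17522

17522 seconds


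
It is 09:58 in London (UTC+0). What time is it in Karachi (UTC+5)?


14:58

Time difference = UTC+5 - UTC+0 = +5 hours
New hour = (9 + 5) mod 24
= 14 mod 24 = 14
Minutes unchanged → 14:58


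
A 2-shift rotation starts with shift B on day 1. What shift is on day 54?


Shift A

Shifts: A, B
Start: B (index 1)
Day 54: (1 + 54 - 1) mod 2
= 54 mod 2
= 0
Index 0 → shift A


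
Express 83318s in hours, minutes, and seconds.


Hours: 83318 ÷ 3600 = 23 remainder 518
Minutes: 518 ÷ 60 = 8 remainder 38
Seconds: 38

23h 8m 38s


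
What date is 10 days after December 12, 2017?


Start: December 12, 2017
Add 10 days
December 12 + 10 = December 22, 2017

December 22, 2017


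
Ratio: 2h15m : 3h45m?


Duration 1: 135 minutes
Duration 2: 225 minutes
Ratio = 135:225
GCD = 45
Simplified = 3:5
As a decimal: 3/5 = 0.60

3:5 (0.60)


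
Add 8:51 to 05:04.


Start: 304 minutes from midnight
Add: 531 minutes
Total: 835 minutes
Hours: 835 ÷ 60 = 13 remainder 55

13:55


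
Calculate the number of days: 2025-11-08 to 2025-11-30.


22 days

From November 8, 2025 to November 30, 2025
Same month: 30 - 8 = 22 days


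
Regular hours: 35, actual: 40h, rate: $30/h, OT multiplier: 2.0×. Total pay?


Regular: 35h × $30 = $1050.00
Overtime: 40 - 35 = 5h
OT pay: 5h × $30 × 2.0 = $300.00
Total = $1050.00 + $300.00 = $1350.00

$1350.00


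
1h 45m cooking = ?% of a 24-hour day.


Time: 105 minutes
Day: 1440 minutes
Percentage = (105/1440) × 100 ≈ 7.3%

7.3%


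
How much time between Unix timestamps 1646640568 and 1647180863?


540295 seconds (150.1 hours / 6.25 days)

Difference = 1647180863 - 1646640568 = 540295 seconds
In hours: 540295 / 3600 ≈ 150.1
In days: 540295 / 86400 ≈ 6.25


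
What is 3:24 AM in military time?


03:24

Input: 3:24 AM
AM hour stays: 3


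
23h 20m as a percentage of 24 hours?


Total minutes: 23×60 + 20 = 1400
Day = 24×60 = 1440 minutes
Fraction = 1400/1440 ≈ 0.9722
As a percentage: 1400/1440 × 100 ≈ 97.22%

0.9722 (97.22%)


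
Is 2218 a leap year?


Rules: divisible by 4 AND (not by 100 OR by 400)
2218 ÷ 4 = 554 remainder 2 → not divisible by 4
Not divisible by 4 → not a leap year

No


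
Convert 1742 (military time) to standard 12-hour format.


Hour: 17
17 - 12 = 5 → PM

5:42 PM


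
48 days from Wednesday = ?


Tuesday

Start: Wednesday (index 2)
(2 + 48) mod 7
= 50 mod 7
= 1
Index 1 → Tuesday


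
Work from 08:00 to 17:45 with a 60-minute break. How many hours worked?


Total time = (17×60+45) - (8×60+0)
= 1065 - 480 = 585 min
Minus break: 585 - 60 = 525 min
= 8h 45m

8h 45m (525 minutes)


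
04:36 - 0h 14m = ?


Start: 276 minutes from midnight
Subtract: 14 minutes
Remaining: 276 - 14 = 262
Hours: 4, Minutes: 22

04:22


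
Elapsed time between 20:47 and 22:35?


1h 48m

End time in minutes: 22×60 + 35 = 1355
Start time in minutes: 20×60 + 47 = 1247
Difference = 1355 - 1247 = 108 minutes
= 1 hours 48 minutes


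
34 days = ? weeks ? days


4 weeks 6 days

Weeks: 34 ÷ 7 = 4 remainder 6


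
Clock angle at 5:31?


Hour hand = 5×30 + 31×0.5 = 165.5°
Minute hand = 31×6 = 186°
Difference = |165.5 - 186| = 20.5°

20.5°


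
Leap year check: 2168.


Yes

Rules: divisible by 4 AND (not by 100 OR by 400)
2168 ÷ 4 = 542 exactly → divisible by 4
2168 ÷ 100 = 21 remainder 68 → not divisible by 100
Divisible by 4 but not by 100 → leap year


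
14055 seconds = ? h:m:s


3h 54m 15s

Hours: 14055 ÷ 3600 = 3 remainder 3255
Minutes: 3255 ÷ 60 = 54 remainder 15
Seconds: 15


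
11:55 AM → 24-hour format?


Input: 11:55 AM
AM hour stays: 11

11:55


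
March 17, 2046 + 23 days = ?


Start: March 17, 2046
Add 23 days
March 17 → April 1: 31 - 17 + 1 = 15 days (23 - 15 = 8 left)
April 1 + 8 = April 9, 2046

April 9, 2046


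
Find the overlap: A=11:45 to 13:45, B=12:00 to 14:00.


105 minutes

Meeting A: 705-825 (in minutes from midnight)
Meeting B: 720-840
Overlap start = max(705, 720) = 720
Overlap end = min(825, 840) = 825
Overlap = max(0, 825 - 720) = 105 min


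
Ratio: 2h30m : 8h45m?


Duration 1: 150 minutes
Duration 2: 525 minutes
Ratio = 150:525
GCD = 75
Simplified = 2:7
As a decimal: 2/7 ≈ 0.29

2:7 (0.29)


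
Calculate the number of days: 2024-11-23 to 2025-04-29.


From November 23, 2024 to April 29, 2025
Rest of November 2024: 30 - 23 = 7
Full months: December 31, January 31, February 2025 28, March 31
Days into April 2025: 29
Total = 7 + 31 + 31 + 28 + 31 + 29 = 157 days

157 days


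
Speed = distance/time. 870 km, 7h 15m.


Distance: 870 km
Time: 7h 15m = 435 min = 435/60 = 29/4 hours
Speed = 870 ÷ (29/4) = 870 × 4 / 29 = 3480/29 = 120.0 km/h

120.0 km/h


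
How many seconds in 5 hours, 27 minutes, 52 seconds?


Hours: 5 × 3600 = 18000
Minutes: 27 × 60 = 1620
Seconds: 52
Total = 18000 + 1620 + 52 = 19672

19672 seconds


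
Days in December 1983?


31 days

Month: December (month 12)
December has 31 days


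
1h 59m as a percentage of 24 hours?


Total minutes: 1×60 + 59 = 119
Day = 24×60 = 1440 minutes
Fraction = 119/1440 ≈ 0.0826
As a percentage: 119/1440 × 100 ≈ 8.26%

0.0826 (8.26%)


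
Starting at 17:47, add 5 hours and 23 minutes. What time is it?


Start: 1067 minutes from midnight
Add: 323 minutes
Total: 1390 minutes
Hours: 1390 ÷ 60 = 23 remainder 10

23:10


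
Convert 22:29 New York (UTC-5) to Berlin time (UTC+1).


04:29 (next day)

Time difference = UTC+1 - UTC-5 = +6 hours
New hour = (22 + 6) mod 24
= 28 mod 24 = 4
Minutes unchanged → 04:29; 28 ≥ 24 → next day


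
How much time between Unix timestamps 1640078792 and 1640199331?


120539 seconds (33.5 hours / 1.40 days)

Difference = 1640199331 - 1640078792 = 120539 seconds
In hours: 120539 / 3600 ≈ 33.5
In days: 120539 / 86400 ≈ 1.40


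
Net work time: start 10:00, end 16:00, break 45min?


Total time = (16×60+0) - (10×60+0)
= 960 - 600 = 360 min
Minus break: 360 - 45 = 315 min
= 5h 15m

5h 15m (315 minutes)


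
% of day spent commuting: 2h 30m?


10.4%

Time: 150 minutes
Day: 1440 minutes
Percentage = (150/1440) × 100 ≈ 10.4%


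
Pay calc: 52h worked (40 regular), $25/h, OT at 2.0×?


Regular: 40h × $25 = $1000.00
Overtime: 52 - 40 = 12h
OT pay: 12h × $25 × 2.0 = $600.00
Total = $1000.00 + $600.00 = $1600.00

$1600.00


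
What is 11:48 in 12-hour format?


11:48 AM

Hour: 11
11 < 12 → AM


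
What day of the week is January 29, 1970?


Thursday

Zeller's congruence:
q=29, m=13, k=69, j=19
h = (29 + ⌊13×14/5⌋ + 69 + ⌊69/4⌋ + ⌊19/4⌋ - 2×19) mod 7
= (29 + 36 + 69 + 17 + 4 - 38) mod 7
= 117 mod 7 = 5
h=5 → Thursday


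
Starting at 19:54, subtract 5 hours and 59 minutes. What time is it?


Start: 1194 minutes from midnight
Subtract: 359 minutes
Remaining: 1194 - 359 = 835
Hours: 13, Minutes: 55

13:55


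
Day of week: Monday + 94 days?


Thursday

Start: Monday (index 0)
(0 + 94) mod 7
= 94 mod 7
= 3
Index 3 → Thursday


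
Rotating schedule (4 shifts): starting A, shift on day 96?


Shift D

Shifts: A, B, C, D
Start: A (index 0)
Day 96: (0 + 96 - 1) mod 4
= 95 mod 4
= 3
Index 3 → shift D


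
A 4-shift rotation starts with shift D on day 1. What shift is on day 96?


Shifts: A, B, C, D
Start: D (index 3)
Day 96: (3 + 96 - 1) mod 4
= 98 mod 4
= 2
Index 2 → shift C

Shift C


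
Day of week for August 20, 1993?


Friday

Zeller's congruence:
q=20, m=8, k=93, j=19
h = (20 + ⌊13×9/5⌋ + 93 + ⌊93/4⌋ + ⌊19/4⌋ - 2×19) mod 7
= (20 + 23 + 93 + 23 + 4 - 38) mod 7
= 125 mod 7 = 6
h=6 → Friday


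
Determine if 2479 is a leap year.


Rules: divisible by 4 AND (not by 100 OR by 400)
2479 ÷ 4 = 619 remainder 3 → not divisible by 4
Not divisible by 4 → not a leap year

No


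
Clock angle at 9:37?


Hour hand = 9×30 + 37×0.5 = 288.5°
Minute hand = 37×6 = 222°
Difference = |288.5 - 222| = 66.5°

66.5°


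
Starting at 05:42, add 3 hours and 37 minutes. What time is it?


Start: 342 minutes from midnight
Add: 217 minutes
Total: 559 minutes
Hours: 559 ÷ 60 = 9 remainder 19

09:19


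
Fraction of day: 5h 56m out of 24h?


0.2472 (24.72%)

Total minutes: 5×60 + 56 = 356
Day = 24×60 = 1440 minutes
Fraction = 356/1440 ≈ 0.2472
As a percentage: 356/1440 × 100 ≈ 24.72%


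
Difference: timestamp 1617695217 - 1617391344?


Difference = 1617695217 - 1617391344 = 303873 seconds
In hours: 303873 / 3600 ≈ 84.4
In days: 303873 / 86400 ≈ 3.52

303873 seconds (84.4 hours / 3.52 days)


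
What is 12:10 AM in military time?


Input: 12:10 AM
12 AM → 00 (midnight)

00:10


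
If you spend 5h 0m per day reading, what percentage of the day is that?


Time: 300 minutes
Day: 1440 minutes
Percentage = (300/1440) × 100 ≈ 20.8%

20.8%


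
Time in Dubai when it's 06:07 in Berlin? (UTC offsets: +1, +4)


09:07

Time difference = UTC+4 - UTC+1 = +3 hours
New hour = (6 + 3) mod 24
= 9 mod 24 = 9
Minutes unchanged → 09:07


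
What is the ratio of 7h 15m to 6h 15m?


Duration 1: 435 minutes
Duration 2: 375 minutes
Ratio = 435:375
GCD = 15
Simplified = 29:25
As a decimal: 29/25 = 1.16

29:25 (1.16)


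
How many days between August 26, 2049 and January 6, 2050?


133 days

From August 26, 2049 to January 6, 2050
Rest of August 2049: 31 - 26 = 5
Full months: September 30, October 31, November 30, December 31
Days into January 2050: 6
Total = 5 + 30 + 31 + 30 + 31 + 6 = 133 days


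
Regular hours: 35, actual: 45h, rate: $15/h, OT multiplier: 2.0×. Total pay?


$825.00

Regular: 35h × $15 = $525.00
Overtime: 45 - 35 = 10h
OT pay: 10h × $15 × 2.0 = $300.00
Total = $525.00 + $300.00 = $825.00


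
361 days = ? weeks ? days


Weeks: 361 ÷ 7 = 51 remainder 4

51 weeks 4 days


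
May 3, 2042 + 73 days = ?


July 15, 2042

Start: May 3, 2042
Add 73 days
May 3 → June 1: 31 - 3 + 1 = 29 days (73 - 29 = 44 left)
June 1 → July 1: 30 - 1 + 1 = 30 days (44 - 30 = 14 left)
July 1 + 14 = July 15, 2042


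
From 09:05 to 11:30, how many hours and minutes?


End time in minutes: 11×60 + 30 = 690
Start time in minutes: 9×60 + 5 = 545
Difference = 690 - 545 = 145 minutes
= 2 hours 25 minutes

2h 25m


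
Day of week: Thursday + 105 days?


Thursday

Start: Thursday (index 3)
(3 + 105) mod 7
= 108 mod 7
= 3
Index 3 → Thursday


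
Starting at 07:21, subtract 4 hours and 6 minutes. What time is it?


03:15

Start: 441 minutes from midnight
Subtract: 246 minutes
Remaining: 441 - 246 = 195
Hours: 3, Minutes: 15


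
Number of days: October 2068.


Month: October (month 10)
October has 31 days

31 days


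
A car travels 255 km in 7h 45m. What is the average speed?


Distance: 255 km
Time: 7h 45m = 465 min = 465/60 = 31/4 hours
Speed = 255 ÷ (31/4) = 255 × 4 / 31 = 1020/31 ≈ 32.9 km/h

32.9 km/h


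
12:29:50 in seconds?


Hours: 12 × 3600 = 43200
Minutes: 29 × 60 = 1740
Seconds: 50
Total = 43200 + 1740 + 50 = 44990

44990 seconds


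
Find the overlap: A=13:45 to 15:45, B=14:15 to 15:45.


90 minutes

Meeting A: 825-945 (in minutes from midnight)
Meeting B: 855-945
Overlap start = max(825, 855) = 855
Overlap end = min(945, 945) = 945
Overlap = max(0, 945 - 855) = 90 min


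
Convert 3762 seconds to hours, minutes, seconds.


1h 2m 42s

Hours: 3762 ÷ 3600 = 1 remainder 162
Minutes: 162 ÷ 60 = 2 remainder 42
Seconds: 42


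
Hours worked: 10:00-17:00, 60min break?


6h 0m (360 minutes)

Total time = (17×60+0) - (10×60+0)
= 1020 - 600 = 420 min
Minus break: 420 - 60 = 360 min
= 6h 0m


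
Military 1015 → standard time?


10:15 AM

Hour: 10
10 < 12 → AM


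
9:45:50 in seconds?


35150 seconds

Hours: 9 × 3600 = 32400
Minutes: 45 × 60 = 2700
Seconds: 50
Total = 32400 + 2700 + 50 = 35150


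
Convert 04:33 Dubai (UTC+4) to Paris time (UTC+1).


01:33

Time difference = UTC+1 - UTC+4 = -3 hours
New hour = (4 -3) mod 24
= 1 mod 24 = 1
Minutes unchanged → 01:33


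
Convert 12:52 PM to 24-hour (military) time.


Input: 12:52 PM
12 PM → 12 (noon)

12:52


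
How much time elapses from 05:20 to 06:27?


End time in minutes: 6×60 + 27 = 387
Start time in minutes: 5×60 + 20 = 320
Difference = 387 - 320 = 67 minutes
= 1 hours 7 minutes

1h 7m


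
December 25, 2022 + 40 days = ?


Start: December 25, 2022
Add 40 days
December 25 → January 1: 31 - 25 + 1 = 7 days (40 - 7 = 33 left)
January 1 → February 1: 31 - 1 + 1 = 31 days (33 - 31 = 2 left)
February 1 + 2 = February 3, 2023

February 3, 2023


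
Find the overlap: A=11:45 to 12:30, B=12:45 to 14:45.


Meeting A: 705-750 (in minutes from midnight)
Meeting B: 765-885
Overlap start = max(705, 765) = 765
Overlap end = min(750, 885) = 750
Overlap = max(0, 750 - 765) = 0 min

0 minutes


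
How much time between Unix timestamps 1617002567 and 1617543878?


Difference = 1617543878 - 1617002567 = 541311 seconds
In hours: 541311 / 3600 ≈ 150.4
In days: 541311 / 86400 ≈ 6.27

541311 seconds (150.4 hours / 6.27 days)


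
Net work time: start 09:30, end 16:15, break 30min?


Total time = (16×60+15) - (9×60+30)
= 975 - 570 = 405 min
Minus break: 405 - 30 = 375 min
= 6h 15m

6h 15m (375 minutes)


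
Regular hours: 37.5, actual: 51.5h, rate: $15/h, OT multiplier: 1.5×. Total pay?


$877.50

Regular: 37.5h × $15 = $562.50
Overtime: 51.5 - 37.5 = 14.0h
OT pay: 14.0h × $15 × 1.5 = $315.00
Total = $562.50 + $315.00 = $877.50


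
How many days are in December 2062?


Month: December (month 12)
December has 31 days

31 days


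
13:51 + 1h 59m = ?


15:50

Start: 831 minutes from midnight
Add: 119 minutes
Total: 950 minutes
Hours: 950 ÷ 60 = 15 remainder 50


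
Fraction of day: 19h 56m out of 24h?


0.8306 (83.06%)

Total minutes: 19×60 + 56 = 1196
Day = 24×60 = 1440 minutes
Fraction = 1196/1440 ≈ 0.8306
As a percentage: 1196/1440 × 100 ≈ 83.06%


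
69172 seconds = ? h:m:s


19h 12m 52s

Hours: 69172 ÷ 3600 = 19 remainder 772
Minutes: 772 ÷ 60 = 12 remainder 52
Seconds: 52


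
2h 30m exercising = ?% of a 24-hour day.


Time: 150 minutes
Day: 1440 minutes
Percentage = (150/1440) × 100 ≈ 10.4%

10.4%


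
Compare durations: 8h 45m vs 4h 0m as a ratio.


35:16 (2.19)

Duration 1: 525 minutes
Duration 2: 240 minutes
Ratio = 525:240
GCD = 15
Simplified = 35:16
As a decimal: 35/16 ≈ 2.19


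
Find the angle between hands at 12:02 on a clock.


11.0°

Hour hand (12 ≡ 0 on the dial): 0×30 + 2×0.5 = 1.0°
Minute hand = 2×6 = 12°
Difference = |1.0 - 12| = 11.0°


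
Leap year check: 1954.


No

Rules: divisible by 4 AND (not by 100 OR by 400)
1954 ÷ 4 = 488 remainder 2 → not divisible by 4
Not divisible by 4 → not a leap year


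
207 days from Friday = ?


Tuesday

Start: Friday (index 4)
(4 + 207) mod 7
= 211 mod 7
= 1
Index 1 → Tuesday


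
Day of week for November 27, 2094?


Saturday

Zeller's congruence:
q=27, m=11, k=94, j=20
h = (27 + ⌊13×12/5⌋ + 94 + ⌊94/4⌋ + ⌊20/4⌋ - 2×20) mod 7
= (27 + 31 + 94 + 23 + 5 - 40) mod 7
= 140 mod 7 = 0
h=0 → Saturday


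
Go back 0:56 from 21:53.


Start: 1313 minutes from midnight
Subtract: 56 minutes
Remaining: 1313 - 56 = 1257
Hours: 20, Minutes: 57

20:57


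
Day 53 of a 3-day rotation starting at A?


Shifts: A, B, C
Start: A (index 0)
Day 53: (0 + 53 - 1) mod 3
= 52 mod 3
= 1
Index 1 → shift B

Shift B


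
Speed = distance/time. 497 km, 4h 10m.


119.3 km/h

Distance: 497 km
Time: 4h 10m = 250 min = 250/60 = 25/6 hours
Speed = 497 ÷ (25/6) = 497 × 6 / 25 = 2982/25 ≈ 119.3 km/h


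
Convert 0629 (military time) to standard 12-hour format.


Hour: 6
6 < 12 → AM

6:29 AM


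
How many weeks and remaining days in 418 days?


59 weeks 5 days

Weeks: 418 ÷ 7 = 59 remainder 5


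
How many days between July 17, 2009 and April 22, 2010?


From July 17, 2009 to April 22, 2010
Rest of July 2009: 31 - 17 = 14
Full months: August 31, September 30, October 31, November 30, December 31, January 31, February 2010 28, March 31
Days into April 2010: 22
Total = 14 + 31 + 30 + 31 + 30 + 31 + 31 + 28 + 31 + 22 = 279 days

279 days


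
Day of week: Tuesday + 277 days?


Saturday

Start: Tuesday (index 1)
(1 + 277) mod 7
= 278 mod 7
= 5
Index 5 → Saturday


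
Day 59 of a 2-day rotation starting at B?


Shifts: A, B
Start: B (index 1)
Day 59: (1 + 59 - 1) mod 2
= 59 mod 2
= 1
Index 1 → shift B

Shift B


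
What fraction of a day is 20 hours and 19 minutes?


Total minutes: 20×60 + 19 = 1219
Day = 24×60 = 1440 minutes
Fraction = 1219/1440 ≈ 0.8465
As a percentage: 1219/1440 × 100 ≈ 84.65%

0.8465 (84.65%)


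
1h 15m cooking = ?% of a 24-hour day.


Time: 75 minutes
Day: 1440 minutes
Percentage = (75/1440) × 100 ≈ 5.2%

5.2%


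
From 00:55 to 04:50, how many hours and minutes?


3h 55m

End time in minutes: 4×60 + 50 = 290
Start time in minutes: 0×60 + 55 = 55
Difference = 290 - 55 = 235 minutes
= 3 hours 55 minutes


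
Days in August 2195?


31 days

Month: August (month 8)
August has 31 days


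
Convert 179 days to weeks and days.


Weeks: 179 ÷ 7 = 25 remainder 4

25 weeks 4 days


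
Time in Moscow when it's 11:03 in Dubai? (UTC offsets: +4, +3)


Time difference = UTC+3 - UTC+4 = -1 hours
New hour = (11 -1) mod 24
= 10 mod 24 = 10
Minutes unchanged → 10:03

10:03


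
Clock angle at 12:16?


88.0°

Hour hand (12 ≡ 0 on the dial): 0×30 + 16×0.5 = 8.0°
Minute hand = 16×6 = 96°
Difference = |8.0 - 96| = 88.0°


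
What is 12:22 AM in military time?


Input: 12:22 AM
12 AM → 00 (midnight)

00:22


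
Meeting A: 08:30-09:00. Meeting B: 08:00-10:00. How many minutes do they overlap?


Meeting A: 510-540 (in minutes from midnight)
Meeting B: 480-600
Overlap start = max(510, 480) = 510
Overlap end = min(540, 600) = 540
Overlap = max(0, 540 - 510) = 30 min

30 minutes


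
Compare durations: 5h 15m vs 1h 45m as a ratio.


3:1 (3.00)

Duration 1: 315 minutes
Duration 2: 105 minutes
Ratio = 315:105
GCD = 105
Simplified = 3:1
As a decimal: 3/1 = 3.00


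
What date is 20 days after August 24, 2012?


Start: August 24, 2012
Add 20 days
August 24 → September 1: 31 - 24 + 1 = 8 days (20 - 8 = 12 left)
September 1 + 12 = September 13, 2012

September 13, 2012


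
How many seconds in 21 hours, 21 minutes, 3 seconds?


Hours: 21 × 3600 = 75600
Minutes: 21 × 60 = 1260
Seconds: 3
Total = 75600 + 1260 + 3 = 76863

76863 seconds


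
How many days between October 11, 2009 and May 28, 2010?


From October 11, 2009 to May 28, 2010
Rest of October 2009: 31 - 11 = 20
Full months: November 30, December 31, January 31, February 2010 28, March 31, April 30
Days into May 2010: 28
Total = 20 + 30 + 31 + 31 + 28 + 31 + 30 + 28 = 229 days

229 days


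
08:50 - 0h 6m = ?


08:44

Start: 530 minutes from midnight
Subtract: 6 minutes
Remaining: 530 - 6 = 524
Hours: 8, Minutes: 44


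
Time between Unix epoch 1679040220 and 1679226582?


186362 seconds (51.8 hours / 2.16 days)

Difference = 1679226582 - 1679040220 = 186362 seconds
In hours: 186362 / 3600 ≈ 51.8
In days: 186362 / 86400 ≈ 2.16


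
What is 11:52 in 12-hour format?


Hour: 11
11 < 12 → AM

11:52 AM


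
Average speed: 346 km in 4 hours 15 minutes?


81.4 km/h

Distance: 346 km
Time: 4h 15m = 255 min = 255/60 = 17/4 hours
Speed = 346 ÷ (17/4) = 346 × 4 / 17 = 1384/17 ≈ 81.4 km/h


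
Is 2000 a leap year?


Rules: divisible by 4 AND (not by 100 OR by 400)
2000 ÷ 4 = 500 exactly → divisible by 4
2000 ÷ 100 = 20 exactly → divisible by 100
2000 ÷ 400 = 5 exactly → divisible by 400
Divisible by 400 → leap year

Yes


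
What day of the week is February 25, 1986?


Zeller's congruence:
q=25, m=14, k=85, j=19
h = (25 + ⌊13×15/5⌋ + 85 + ⌊85/4⌋ + ⌊19/4⌋ - 2×19) mod 7
= (25 + 39 + 85 + 21 + 4 - 38) mod 7
= 136 mod 7 = 3
h=3 → Tuesday

Tuesday


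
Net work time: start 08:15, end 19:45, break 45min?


10h 45m (645 minutes)

Total time = (19×60+45) - (8×60+15)
= 1185 - 495 = 690 min
Minus break: 690 - 45 = 645 min
= 10h 45m


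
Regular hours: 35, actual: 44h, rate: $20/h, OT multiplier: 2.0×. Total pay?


$1060.00

Regular: 35h × $20 = $700.00
Overtime: 44 - 35 = 9h
OT pay: 9h × $20 × 2.0 = $360.00
Total = $700.00 + $360.00 = $1060.00


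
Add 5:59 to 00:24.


06:23

Start: 24 minutes from midnight
Add: 359 minutes
Total: 383 minutes
Hours: 383 ÷ 60 = 6 remainder 23


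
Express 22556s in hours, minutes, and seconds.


Hours: 22556 ÷ 3600 = 6 remainder 956
Minutes: 956 ÷ 60 = 15 remainder 56
Seconds: 56

6h 15m 56s


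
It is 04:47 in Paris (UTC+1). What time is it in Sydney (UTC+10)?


Time difference = UTC+10 - UTC+1 = +9 hours
New hour = (4 + 9) mod 24
= 13 mod 24 = 13
Minutes unchanged → 13:47

13:47


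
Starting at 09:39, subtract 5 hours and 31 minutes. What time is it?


04:08

Start: 579 minutes from midnight
Subtract: 331 minutes
Remaining: 579 - 331 = 248
Hours: 4, Minutes: 8


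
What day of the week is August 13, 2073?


Sunday

Zeller's congruence:
q=13, m=8, k=73, j=20
h = (13 + ⌊13×9/5⌋ + 73 + ⌊73/4⌋ + ⌊20/4⌋ - 2×20) mod 7
= (13 + 23 + 73 + 18 + 5 - 40) mod 7
= 92 mod 7 = 1
h=1 → Sunday


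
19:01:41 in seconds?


Hours: 19 × 3600 = 68400
Minutes: 1 × 60 = 60
Seconds: 41
Total = 68400 + 60 + 41 = 68501

68501 seconds


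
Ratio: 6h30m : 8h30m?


Duration 1: 390 minutes
Duration 2: 510 minutes
Ratio = 390:510
GCD = 30
Simplified = 13:17
As a decimal: 13/17 ≈ 0.76

13:17 (0.76)


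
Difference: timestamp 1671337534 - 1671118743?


218791 seconds (60.8 hours / 2.53 days)

Difference = 1671337534 - 1671118743 = 218791 seconds
In hours: 218791 / 3600 ≈ 60.8
In days: 218791 / 86400 ≈ 2.53


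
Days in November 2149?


30 days

Month: November (month 11)
November has 30 days


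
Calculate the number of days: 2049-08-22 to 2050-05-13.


From August 22, 2049 to May 13, 2050
Rest of August 2049: 31 - 22 = 9
Full months: September 30, October 31, November 30, December 31, January 31, February 2050 28, March 31, April 30
Days into May 2050: 13
Total = 9 + 30 + 31 + 30 + 31 + 31 + 28 + 31 + 30 + 13 = 264 days

264 days


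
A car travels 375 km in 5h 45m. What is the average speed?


65.2 km/h

Distance: 375 km
Time: 5h 45m = 345 min = 345/60 = 23/4 hours
Speed = 375 ÷ (23/4) = 375 × 4 / 23 = 1500/23 ≈ 65.2 km/h


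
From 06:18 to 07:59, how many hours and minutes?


End time in minutes: 7×60 + 59 = 479
Start time in minutes: 6×60 + 18 = 378
Difference = 479 - 378 = 101 minutes
= 1 hours 41 minutes

1h 41m


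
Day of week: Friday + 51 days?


Start: Friday (index 4)
(4 + 51) mod 7
= 55 mod 7
= 6
Index 6 → Sunday

Sunday


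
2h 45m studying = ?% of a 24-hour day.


11.5%

Time: 165 minutes
Day: 1440 minutes
Percentage = (165/1440) × 100 ≈ 11.5%


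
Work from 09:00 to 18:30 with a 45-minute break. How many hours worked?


Total time = (18×60+30) - (9×60+0)
= 1110 - 540 = 570 min
Minus break: 570 - 45 = 525 min
= 8h 45m

8h 45m (525 minutes)


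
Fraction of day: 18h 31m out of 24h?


Total minutes: 18×60 + 31 = 1111
Day = 24×60 = 1440 minutes
Fraction = 1111/1440 ≈ 0.7715
As a percentage: 1111/1440 × 100 ≈ 77.15%

0.7715 (77.15%)


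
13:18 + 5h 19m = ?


18:37

Start: 798 minutes from midnight
Add: 319 minutes
Total: 1117 minutes
Hours: 1117 ÷ 60 = 18 remainder 37


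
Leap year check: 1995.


No

Rules: divisible by 4 AND (not by 100 OR by 400)
1995 ÷ 4 = 498 remainder 3 → not divisible by 4
Not divisible by 4 → not a leap year


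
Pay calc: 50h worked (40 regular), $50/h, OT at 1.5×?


$2750.00

Regular: 40h × $50 = $2000.00
Overtime: 50 - 40 = 10h
OT pay: 10h × $50 × 1.5 = $750.00
Total = $2000.00 + $750.00 = $2750.00


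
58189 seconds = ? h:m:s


Hours: 58189 ÷ 3600 = 16 remainder 589
Minutes: 589 ÷ 60 = 9 remainder 49
Seconds: 49

16h 9m 49s


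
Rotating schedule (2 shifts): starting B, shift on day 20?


Shifts: A, B
Start: B (index 1)
Day 20: (1 + 20 - 1) mod 2
= 20 mod 2
= 0
Index 0 → shift A

Shift A


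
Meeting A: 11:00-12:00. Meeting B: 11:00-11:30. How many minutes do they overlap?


30 minutes

Meeting A: 660-720 (in minutes from midnight)
Meeting B: 660-690
Overlap start = max(660, 660) = 660
Overlap end = min(720, 690) = 690
Overlap = max(0, 690 - 660) = 30 min


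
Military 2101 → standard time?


Hour: 21
21 - 12 = 9 → PM

9:01 PM


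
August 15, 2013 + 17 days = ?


September 1, 2013

Start: August 15, 2013
Add 17 days
August 15 → September 1: 31 - 15 + 1 = 17 days (17 - 17 = 0 left)
Land exactly on September 1, 2013


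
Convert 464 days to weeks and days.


66 weeks 2 days

Weeks: 464 ÷ 7 = 66 remainder 2


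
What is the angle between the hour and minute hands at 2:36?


138.0°

Hour hand = 2×30 + 36×0.5 = 78.0°
Minute hand = 36×6 = 216°
Difference = |78.0 - 216| = 138.0°


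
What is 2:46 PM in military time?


Input: 2:46 PM
PM: 2 + 12 = 14

14:46


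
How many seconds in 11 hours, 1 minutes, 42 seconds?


Hours: 11 × 3600 = 39600
Minutes: 1 × 60 = 60
Seconds: 42
Total = 39600 + 60 + 42 = 39702

39702 seconds


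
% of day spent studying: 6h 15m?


26.0%

Time: 375 minutes
Day: 1440 minutes
Percentage = (375/1440) × 100 ≈ 26.0%


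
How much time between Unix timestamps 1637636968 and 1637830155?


193187 seconds (53.7 hours / 2.24 days)

Difference = 1637830155 - 1637636968 = 193187 seconds
In hours: 193187 / 3600 ≈ 53.7
In days: 193187 / 86400 ≈ 2.24


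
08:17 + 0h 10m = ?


Start: 497 minutes from midnight
Add: 10 minutes
Total: 507 minutes
Hours: 507 ÷ 60 = 8 remainder 27

08:27


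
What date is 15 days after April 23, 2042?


May 8, 2042

Start: April 23, 2042
Add 15 days
April 23 → May 1: 30 - 23 + 1 = 8 days (15 - 8 = 7 left)
May 1 + 7 = May 8, 2042


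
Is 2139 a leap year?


Rules: divisible by 4 AND (not by 100 OR by 400)
2139 ÷ 4 = 534 remainder 3 → not divisible by 4
Not divisible by 4 → not a leap year

No


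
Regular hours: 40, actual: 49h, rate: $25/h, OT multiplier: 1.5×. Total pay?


$1337.50

Regular: 40h × $25 = $1000.00
Overtime: 49 - 40 = 9h
OT pay: 9h × $25 × 1.5 = $337.50
Total = $1000.00 + $337.50 = $1337.50


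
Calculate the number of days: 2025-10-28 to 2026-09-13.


320 days

From October 28, 2025 to September 13, 2026
Rest of October 2025: 31 - 28 = 3
Full months: November 30, December 31, January 31, February 2026 28, March 31, April 30, May 31, June 30, July 31, August 31
Days into September 2026: 13
Total = 3 + 30 + 31 + 31 + 28 + 31 + 30 + 31 + 30 + 31 + 31 + 13 = 320 days
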